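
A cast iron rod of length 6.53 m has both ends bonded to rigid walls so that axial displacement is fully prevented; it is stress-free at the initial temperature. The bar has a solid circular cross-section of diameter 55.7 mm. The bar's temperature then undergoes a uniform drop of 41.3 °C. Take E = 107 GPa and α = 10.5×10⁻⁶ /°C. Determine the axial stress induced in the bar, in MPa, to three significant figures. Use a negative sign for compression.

46.4 MPa

Free thermal expansion αLΔT = 10.5e-6 · 6530 · -41.3 = -2.832 mm.
The walls impose strain ε = −(-2.832)/6530 = 4.3365e-04; σ = Eε = 107000 · 4.3365e-04 = 46.4 MPa.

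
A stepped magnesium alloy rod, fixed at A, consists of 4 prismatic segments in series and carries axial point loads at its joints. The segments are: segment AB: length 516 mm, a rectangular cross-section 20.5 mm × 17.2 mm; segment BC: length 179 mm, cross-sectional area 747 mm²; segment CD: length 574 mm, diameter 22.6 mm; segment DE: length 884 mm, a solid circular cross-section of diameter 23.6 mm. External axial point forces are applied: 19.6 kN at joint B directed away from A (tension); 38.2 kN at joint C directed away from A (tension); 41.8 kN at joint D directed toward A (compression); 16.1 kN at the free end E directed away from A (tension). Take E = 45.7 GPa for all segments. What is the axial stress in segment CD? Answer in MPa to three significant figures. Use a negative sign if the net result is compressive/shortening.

-64.1 MPa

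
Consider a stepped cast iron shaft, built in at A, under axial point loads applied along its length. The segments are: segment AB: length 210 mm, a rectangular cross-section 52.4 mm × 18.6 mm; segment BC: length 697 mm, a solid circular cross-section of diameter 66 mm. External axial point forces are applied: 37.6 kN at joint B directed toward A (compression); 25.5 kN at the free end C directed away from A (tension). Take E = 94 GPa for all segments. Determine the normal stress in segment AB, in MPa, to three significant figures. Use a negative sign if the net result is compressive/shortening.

Internal axial forces (sectioning from the free end, tension +): N_BC = 25.5 kN, N_AB = -12.1 kN.
A_AB = 974.6 mm².
σ_AB = N_AB/A_AB = -12100/974.6 = -12.41 MPa.

-12.4 MPa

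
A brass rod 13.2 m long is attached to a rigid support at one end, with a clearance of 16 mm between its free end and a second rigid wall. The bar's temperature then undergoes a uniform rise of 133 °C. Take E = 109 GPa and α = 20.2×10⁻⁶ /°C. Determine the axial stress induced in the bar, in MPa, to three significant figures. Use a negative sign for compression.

-161 MPa

Free thermal expansion αLΔT = 20.2e-6 · 13200 · 133 = 35.46 mm.
The walls engage after the gap closes; constrained expansion = 35.46 − 16 = 19.46 mm.
The walls impose strain ε = −(19.46)/13200 = -1.4745e-03; σ = Eε = 109000 · -1.4745e-03 = -160.7 MPa.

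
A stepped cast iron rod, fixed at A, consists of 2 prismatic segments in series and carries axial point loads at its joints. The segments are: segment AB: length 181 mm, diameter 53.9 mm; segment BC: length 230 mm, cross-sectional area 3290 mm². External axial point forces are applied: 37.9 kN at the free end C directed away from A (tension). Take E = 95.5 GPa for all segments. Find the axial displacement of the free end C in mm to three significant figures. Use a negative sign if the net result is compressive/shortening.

Internal axial forces (sectioning from the free end, tension +): N_BC = 37.9 kN, N_AB = 37.9 kN.
A_AB = 2282 mm².
δ_AB = 37900·181/(2282·95500) = 0.03148 mm
δ_BC = 37900·230/(3290·95500) = 0.02774 mm
δ = Σδ_i = 0.05922 mm.

0.0592 mm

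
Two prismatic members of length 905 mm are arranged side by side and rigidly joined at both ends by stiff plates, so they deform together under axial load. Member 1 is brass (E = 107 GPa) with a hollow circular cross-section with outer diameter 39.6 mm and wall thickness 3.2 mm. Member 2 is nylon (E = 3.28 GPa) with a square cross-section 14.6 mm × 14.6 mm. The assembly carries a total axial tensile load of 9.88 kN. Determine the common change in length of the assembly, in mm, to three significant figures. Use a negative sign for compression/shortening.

A_1 = 365.9 mm².
A_2 = 213.2 mm².
Equal strain + equilibrium ⇒ each member carries load in proportion to AE: A₁E₁ = 39150000 N, A₂E₂ = 699200 N, ΣAE = 39850000 N.
δ = PL/ΣAE = 9880·905/39850000 = 0.2244 mm.

0.224 mm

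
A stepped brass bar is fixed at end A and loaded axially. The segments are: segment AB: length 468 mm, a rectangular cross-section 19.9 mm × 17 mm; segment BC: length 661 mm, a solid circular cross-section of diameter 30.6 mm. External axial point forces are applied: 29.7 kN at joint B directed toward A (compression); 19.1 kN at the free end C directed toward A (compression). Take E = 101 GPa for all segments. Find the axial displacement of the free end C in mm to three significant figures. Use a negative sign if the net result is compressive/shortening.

Internal axial forces (sectioning from the free end, tension +): N_BC = -19.1 kN, N_AB = -48.8 kN.
A_AB = 338.3 mm².
A_BC = 735.4 mm².
δ_AB = -48800·468/(338.3·101000) = -0.6684 mm
δ_BC = -19100·661/(735.4·101000) = -0.17 mm
δ = Σδ_i = -0.8384 mm.

-0.838 mm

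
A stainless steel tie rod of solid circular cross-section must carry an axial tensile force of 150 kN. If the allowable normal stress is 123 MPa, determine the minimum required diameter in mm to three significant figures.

39.4 mm

Required area A ≥ P/σ_allow = 150000/123 = 1220 mm².
For a solid circular section, d ≥ √(4A/π) = 39.4 mm.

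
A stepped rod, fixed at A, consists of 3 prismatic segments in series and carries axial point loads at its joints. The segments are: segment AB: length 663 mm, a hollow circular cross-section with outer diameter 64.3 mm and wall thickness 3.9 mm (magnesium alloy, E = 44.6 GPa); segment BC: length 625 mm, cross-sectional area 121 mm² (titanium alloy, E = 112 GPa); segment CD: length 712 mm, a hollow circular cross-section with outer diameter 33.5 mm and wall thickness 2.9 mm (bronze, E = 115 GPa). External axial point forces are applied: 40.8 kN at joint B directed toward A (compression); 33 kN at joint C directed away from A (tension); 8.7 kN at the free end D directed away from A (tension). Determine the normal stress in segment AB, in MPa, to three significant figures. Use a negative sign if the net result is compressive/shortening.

Internal axial forces (sectioning from the free end, tension +): N_CD = 8.7 kN, N_BC = 41.7 kN, N_AB = 0.9 kN.
A_AB = 740 mm².
σ_AB = N_AB/A_AB = 900/740 = 1.216 MPa.

1.22 MPa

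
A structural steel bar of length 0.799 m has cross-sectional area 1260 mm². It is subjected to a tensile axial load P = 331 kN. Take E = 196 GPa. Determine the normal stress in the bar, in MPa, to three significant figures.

263 MPa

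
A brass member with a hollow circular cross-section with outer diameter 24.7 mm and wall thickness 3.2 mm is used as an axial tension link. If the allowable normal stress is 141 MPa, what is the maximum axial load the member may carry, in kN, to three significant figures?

A = 216.1 mm².
P_max = σ_allow · A = 141 · 216.1 = 30480 N = 30.48 kN.

30.5 kN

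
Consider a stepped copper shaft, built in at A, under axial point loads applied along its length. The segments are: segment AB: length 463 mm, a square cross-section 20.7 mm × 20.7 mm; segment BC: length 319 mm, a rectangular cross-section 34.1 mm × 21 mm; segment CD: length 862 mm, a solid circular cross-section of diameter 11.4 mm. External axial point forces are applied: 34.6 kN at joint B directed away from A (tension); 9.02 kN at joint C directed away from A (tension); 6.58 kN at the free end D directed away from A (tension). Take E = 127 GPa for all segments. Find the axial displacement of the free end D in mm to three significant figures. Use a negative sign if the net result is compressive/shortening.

Internal axial forces (sectioning from the free end, tension +): N_CD = 6.58 kN, N_BC = 15.6 kN, N_AB = 50.2 kN.
A_AB = 428.5 mm².
A_BC = 716.1 mm².
A_CD = 102.1 mm².
δ_AB = 50200·463/(428.5·127000) = 0.4271 mm
δ_BC = 15600·319/(716.1·127000) = 0.05472 mm
δ_CD = 6580·862/(102.1·127000) = 0.4376 mm
δ = Σδ_i = 0.9194 mm.

0.919 mm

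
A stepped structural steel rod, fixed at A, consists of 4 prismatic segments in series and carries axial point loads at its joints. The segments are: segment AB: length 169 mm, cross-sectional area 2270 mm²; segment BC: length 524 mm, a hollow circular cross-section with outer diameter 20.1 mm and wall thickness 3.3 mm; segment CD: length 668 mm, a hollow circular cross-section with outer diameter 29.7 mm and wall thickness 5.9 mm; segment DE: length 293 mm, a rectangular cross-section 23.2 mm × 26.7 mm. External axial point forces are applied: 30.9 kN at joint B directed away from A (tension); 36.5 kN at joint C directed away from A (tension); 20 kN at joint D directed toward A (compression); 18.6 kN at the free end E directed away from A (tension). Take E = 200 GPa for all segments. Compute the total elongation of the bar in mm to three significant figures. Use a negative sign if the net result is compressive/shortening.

Internal axial forces (sectioning from the free end, tension +): N_DE = 18.6 kN, N_CD = -1.4 kN, N_BC = 35.1 kN, N_AB = 66 kN.
A_BC = 174.2 mm².
A_CD = 441.1 mm².
A_DE = 619.4 mm².
δ_AB = 66000·169/(2270·200000) = 0.02457 mm
δ_BC = 35100·524/(174.2·200000) = 0.528 mm
δ_CD = -1400·668/(441.1·200000) = -0.0106 mm
δ_DE = 18600·293/(619.4·200000) = 0.04399 mm
δ = Σδ_i = 0.586 mm.

0.586 mm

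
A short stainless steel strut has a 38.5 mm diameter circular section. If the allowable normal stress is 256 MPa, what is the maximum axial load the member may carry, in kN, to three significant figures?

A = 1164 mm².
P_max = σ_allow · A = 256 · 1164 = 298000 N = 298 kN.

298 kN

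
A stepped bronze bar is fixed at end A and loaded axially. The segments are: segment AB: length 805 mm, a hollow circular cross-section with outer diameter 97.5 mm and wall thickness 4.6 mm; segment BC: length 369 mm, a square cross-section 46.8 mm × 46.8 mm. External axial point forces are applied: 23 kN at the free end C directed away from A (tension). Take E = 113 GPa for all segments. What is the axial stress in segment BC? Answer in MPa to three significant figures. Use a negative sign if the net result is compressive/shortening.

Internal axial forces (sectioning from the free end, tension +): N_BC = 23 kN, N_AB = 23 kN.
A_BC = 2190 mm².
σ_BC = N_BC/A_BC = 23000/2190 = 10.5 MPa.

10.5 MPa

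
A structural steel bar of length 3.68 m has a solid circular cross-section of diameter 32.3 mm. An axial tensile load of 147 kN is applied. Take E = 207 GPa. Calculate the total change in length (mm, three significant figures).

3.19 mm

A = 819.4 mm².
δ_mech = NL/(AE) = 147000·3680/(819.4·207000) = 3.189 mm.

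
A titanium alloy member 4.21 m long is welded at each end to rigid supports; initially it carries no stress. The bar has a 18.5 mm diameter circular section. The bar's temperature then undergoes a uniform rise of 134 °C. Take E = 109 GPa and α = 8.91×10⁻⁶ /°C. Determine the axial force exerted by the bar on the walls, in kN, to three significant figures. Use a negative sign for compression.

Free thermal expansion αLΔT = 8.91e-6 · 4210 · 134 = 5.026 mm.
The walls impose strain ε = −(5.026)/4210 = -1.1939e-03; σ = Eε = 109000 · -1.1939e-03 = -130.1 MPa.
Wall reaction R = σ·A = -130.1·268.8 = -34980 N = -34.98 kN.

-35.0 kN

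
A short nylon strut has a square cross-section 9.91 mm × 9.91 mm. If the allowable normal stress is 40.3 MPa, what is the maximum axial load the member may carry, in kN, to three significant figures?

A = 98.21 mm².
P_max = σ_allow · A = 40.3 · 98.21 = 3958 N = 3.958 kN.

3.96 kN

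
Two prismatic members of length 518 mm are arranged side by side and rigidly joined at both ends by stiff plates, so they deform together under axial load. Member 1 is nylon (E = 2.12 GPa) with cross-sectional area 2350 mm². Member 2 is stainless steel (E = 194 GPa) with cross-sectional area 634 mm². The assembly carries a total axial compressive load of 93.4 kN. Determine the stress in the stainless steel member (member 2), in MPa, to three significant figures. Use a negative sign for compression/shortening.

-142 MPa

Equal strain + equilibrium ⇒ each member carries load in proportion to AE: A₁E₁ = 4982000 N, A₂E₂ = 123000000 N, ΣAE = 128000000 N.
σ₂ = P·E₂/ΣAE = -93400·194000/128000000 = -141.6 MPa.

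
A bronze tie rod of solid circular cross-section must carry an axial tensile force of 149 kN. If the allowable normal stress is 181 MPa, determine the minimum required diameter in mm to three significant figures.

32.4 mm

Required area A ≥ P/σ_allow = 149000/181 = 823.2 mm².
For a solid circular section, d ≥ √(4A/π) = 32.37 mm.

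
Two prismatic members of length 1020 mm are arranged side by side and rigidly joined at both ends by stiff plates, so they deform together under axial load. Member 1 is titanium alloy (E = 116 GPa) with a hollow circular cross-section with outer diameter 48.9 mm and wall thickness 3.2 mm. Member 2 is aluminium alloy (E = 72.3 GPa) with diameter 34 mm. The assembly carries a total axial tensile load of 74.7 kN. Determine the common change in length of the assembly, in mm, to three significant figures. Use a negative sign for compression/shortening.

A_1 = 459.4 mm².
A_2 = 907.9 mm².
Equal strain + equilibrium ⇒ each member carries load in proportion to AE: A₁E₁ = 53290000 N, A₂E₂ = 65640000 N, ΣAE = 118900000 N.
δ = PL/ΣAE = 74700·1020/118900000 = 0.6406 mm.

0.641 mm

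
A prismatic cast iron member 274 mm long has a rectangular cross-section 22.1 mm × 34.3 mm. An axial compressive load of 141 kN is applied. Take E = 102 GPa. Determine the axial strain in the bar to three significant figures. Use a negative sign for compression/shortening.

-0.00182

A = 758 mm².
σ = N/A = -186 MPa; ε = σ/E = -186/102000 = -1.824e-03.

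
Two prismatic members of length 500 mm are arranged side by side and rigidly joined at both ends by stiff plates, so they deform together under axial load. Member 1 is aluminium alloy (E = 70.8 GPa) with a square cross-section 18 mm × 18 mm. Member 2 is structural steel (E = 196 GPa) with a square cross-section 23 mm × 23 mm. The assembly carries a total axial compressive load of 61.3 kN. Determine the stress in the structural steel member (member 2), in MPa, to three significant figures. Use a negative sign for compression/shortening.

A_1 = 324 mm².
A_2 = 529 mm².
Equal strain + equilibrium ⇒ each member carries load in proportion to AE: A₁E₁ = 22940000 N, A₂E₂ = 103700000 N, ΣAE = 126600000 N.
σ₂ = P·E₂/ΣAE = -61300·196000/126600000 = -94.89 MPa.

-94.9 MPa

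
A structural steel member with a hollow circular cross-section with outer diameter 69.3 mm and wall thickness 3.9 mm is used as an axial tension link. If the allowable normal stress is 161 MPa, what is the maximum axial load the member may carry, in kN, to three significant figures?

129 kN

A = 801.3 mm².
P_max = σ_allow · A = 161 · 801.3 = 129000 N = 129 kN.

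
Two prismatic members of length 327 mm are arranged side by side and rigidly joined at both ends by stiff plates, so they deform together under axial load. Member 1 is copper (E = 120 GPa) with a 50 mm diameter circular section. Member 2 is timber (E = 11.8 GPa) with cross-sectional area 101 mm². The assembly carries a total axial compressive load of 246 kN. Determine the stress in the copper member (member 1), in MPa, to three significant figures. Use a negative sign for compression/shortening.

A_1 = 1963 mm².
Equal strain + equilibrium ⇒ each member carries load in proportion to AE: A₁E₁ = 235600000 N, A₂E₂ = 1192000 N, ΣAE = 236800000 N.
σ₁ = P·E₁/ΣAE = -246000·120000/236800000 = -124.7 MPa.

-125 MPa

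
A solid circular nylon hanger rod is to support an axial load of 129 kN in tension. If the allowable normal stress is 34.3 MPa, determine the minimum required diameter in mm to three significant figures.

Required area A ≥ P/σ_allow = 129000/34.3 = 3761 mm².
For a solid circular section, d ≥ √(4A/π) = 69.2 mm.

69.2 mm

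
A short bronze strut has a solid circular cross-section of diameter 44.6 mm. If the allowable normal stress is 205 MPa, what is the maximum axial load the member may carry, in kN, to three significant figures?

A = 1562 mm².
P_max = σ_allow · A = 205 · 1562 = 320300 N = 320.3 kN.

320 kN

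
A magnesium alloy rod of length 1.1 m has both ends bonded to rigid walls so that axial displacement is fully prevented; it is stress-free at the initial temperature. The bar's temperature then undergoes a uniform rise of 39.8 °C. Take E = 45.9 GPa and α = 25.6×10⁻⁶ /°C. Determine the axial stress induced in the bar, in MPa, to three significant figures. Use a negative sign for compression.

-46.8 MPa

Free thermal expansion αLΔT = 25.6e-6 · 1100 · 39.8 = 1.121 mm.
The walls impose strain ε = −(1.121)/1100 = -1.0189e-03; σ = Eε = 45900 · -1.0189e-03 = -46.77 MPa.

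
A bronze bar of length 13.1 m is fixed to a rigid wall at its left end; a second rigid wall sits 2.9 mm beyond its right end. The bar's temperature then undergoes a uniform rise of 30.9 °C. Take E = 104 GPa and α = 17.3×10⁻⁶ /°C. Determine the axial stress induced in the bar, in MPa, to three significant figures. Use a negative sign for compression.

Free thermal expansion αLΔT = 17.3e-6 · 13100 · 30.9 = 7.003 mm.
The walls engage after the gap closes; constrained expansion = 7.003 − 2.9 = 4.103 mm.
The walls impose strain ε = −(4.103)/13100 = -3.1320e-04; σ = Eε = 104000 · -3.1320e-04 = -32.57 MPa.

-32.6 MPa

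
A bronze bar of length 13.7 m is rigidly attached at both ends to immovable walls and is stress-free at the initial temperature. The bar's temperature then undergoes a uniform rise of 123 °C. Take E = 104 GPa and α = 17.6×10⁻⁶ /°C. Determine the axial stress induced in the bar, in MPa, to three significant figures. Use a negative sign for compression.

-225 MPa

Free thermal expansion αLΔT = 17.6e-6 · 13700 · 123 = 29.66 mm.
The walls impose strain ε = −(29.66)/13700 = -2.1648e-03; σ = Eε = 104000 · -2.1648e-03 = -225.1 MPa.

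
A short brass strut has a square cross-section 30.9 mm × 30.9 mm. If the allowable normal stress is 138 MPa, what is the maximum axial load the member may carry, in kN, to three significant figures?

132 kN

A = 954.8 mm².
P_max = σ_allow · A = 138 · 954.8 = 131800 N = 131.8 kN.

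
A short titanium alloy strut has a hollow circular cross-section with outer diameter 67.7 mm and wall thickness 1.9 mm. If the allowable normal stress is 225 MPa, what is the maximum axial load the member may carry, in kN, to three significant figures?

88.4 kN

A = 392.8 mm².
P_max = σ_allow · A = 225 · 392.8 = 88370 N = 88.37 kN.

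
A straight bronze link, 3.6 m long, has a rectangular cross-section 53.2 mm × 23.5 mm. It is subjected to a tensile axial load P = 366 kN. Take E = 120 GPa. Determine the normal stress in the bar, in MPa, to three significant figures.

A = 1250 mm².
σ = N/A = 366000/1250 = 292.8 MPa.

293 MPa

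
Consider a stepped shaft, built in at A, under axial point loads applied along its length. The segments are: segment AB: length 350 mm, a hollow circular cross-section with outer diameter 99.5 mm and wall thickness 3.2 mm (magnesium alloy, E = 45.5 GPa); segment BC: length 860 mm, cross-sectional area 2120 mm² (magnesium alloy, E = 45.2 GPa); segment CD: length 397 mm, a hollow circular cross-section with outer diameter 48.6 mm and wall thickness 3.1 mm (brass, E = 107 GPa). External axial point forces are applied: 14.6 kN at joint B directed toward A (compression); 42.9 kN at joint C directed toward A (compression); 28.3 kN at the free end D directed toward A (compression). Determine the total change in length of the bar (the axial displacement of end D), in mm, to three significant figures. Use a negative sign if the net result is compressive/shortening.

-1.56 mm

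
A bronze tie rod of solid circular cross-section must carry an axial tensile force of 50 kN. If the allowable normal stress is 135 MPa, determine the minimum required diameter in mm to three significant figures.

21.7 mm

Required area A ≥ P/σ_allow = 50000/135 = 370.4 mm².
For a solid circular section, d ≥ √(4A/π) = 21.72 mm.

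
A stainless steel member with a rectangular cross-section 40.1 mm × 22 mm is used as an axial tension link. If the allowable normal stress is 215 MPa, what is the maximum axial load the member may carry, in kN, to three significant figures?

A = 882.2 mm².
P_max = σ_allow · A = 215 · 882.2 = 189700 N = 189.7 kN.

190 kN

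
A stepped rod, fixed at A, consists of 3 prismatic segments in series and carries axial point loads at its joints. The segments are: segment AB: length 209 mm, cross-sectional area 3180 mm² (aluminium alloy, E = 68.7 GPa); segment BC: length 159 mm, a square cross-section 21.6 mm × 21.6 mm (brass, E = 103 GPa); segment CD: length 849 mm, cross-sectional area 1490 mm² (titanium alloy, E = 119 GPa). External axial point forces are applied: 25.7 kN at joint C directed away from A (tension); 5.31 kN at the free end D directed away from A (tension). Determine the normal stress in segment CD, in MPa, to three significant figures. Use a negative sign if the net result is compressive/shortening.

Internal axial forces (sectioning from the free end, tension +): N_CD = 5.31 kN, N_BC = 31.01 kN, N_AB = 31.01 kN.
σ_CD = N_CD/A_CD = 5310/1490 = 3.564 MPa.

3.56 MPa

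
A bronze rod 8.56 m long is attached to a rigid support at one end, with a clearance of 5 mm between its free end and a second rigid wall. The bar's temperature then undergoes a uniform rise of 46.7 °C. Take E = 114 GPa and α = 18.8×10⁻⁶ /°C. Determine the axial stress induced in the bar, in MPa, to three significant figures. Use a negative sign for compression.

Free thermal expansion αLΔT = 18.8e-6 · 8560 · 46.7 = 7.515 mm.
The walls engage after the gap closes; constrained expansion = 7.515 − 5 = 2.515 mm.
The walls impose strain ε = −(2.515)/8560 = -2.9385e-04; σ = Eε = 114000 · -2.9385e-04 = -33.5 MPa.

-33.5 MPa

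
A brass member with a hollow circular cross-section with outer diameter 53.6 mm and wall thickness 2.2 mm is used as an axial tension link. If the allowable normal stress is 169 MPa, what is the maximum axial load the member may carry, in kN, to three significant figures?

60.0 kN

A = 355.3 mm².
P_max = σ_allow · A = 169 · 355.3 = 60040 N = 60.04 kN.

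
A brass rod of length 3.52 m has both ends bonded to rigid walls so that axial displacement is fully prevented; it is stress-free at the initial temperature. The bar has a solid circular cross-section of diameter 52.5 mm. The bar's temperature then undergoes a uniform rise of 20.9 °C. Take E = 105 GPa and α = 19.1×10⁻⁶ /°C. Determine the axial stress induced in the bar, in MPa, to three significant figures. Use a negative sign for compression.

Free thermal expansion αLΔT = 19.1e-6 · 3520 · 20.9 = 1.405 mm.
The walls impose strain ε = −(1.405)/3520 = -3.9919e-04; σ = Eε = 105000 · -3.9919e-04 = -41.91 MPa.

-41.9 MPa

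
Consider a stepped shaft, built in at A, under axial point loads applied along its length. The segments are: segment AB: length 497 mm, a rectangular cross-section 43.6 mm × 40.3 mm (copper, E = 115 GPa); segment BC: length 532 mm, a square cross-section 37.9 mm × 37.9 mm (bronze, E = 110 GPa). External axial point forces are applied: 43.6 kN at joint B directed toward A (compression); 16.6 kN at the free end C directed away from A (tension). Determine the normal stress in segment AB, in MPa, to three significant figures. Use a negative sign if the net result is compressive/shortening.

Internal axial forces (sectioning from the free end, tension +): N_BC = 16.6 kN, N_AB = -27 kN.
A_AB = 1757 mm².
σ_AB = N_AB/A_AB = -27000/1757 = -15.37 MPa.

-15.4 MPa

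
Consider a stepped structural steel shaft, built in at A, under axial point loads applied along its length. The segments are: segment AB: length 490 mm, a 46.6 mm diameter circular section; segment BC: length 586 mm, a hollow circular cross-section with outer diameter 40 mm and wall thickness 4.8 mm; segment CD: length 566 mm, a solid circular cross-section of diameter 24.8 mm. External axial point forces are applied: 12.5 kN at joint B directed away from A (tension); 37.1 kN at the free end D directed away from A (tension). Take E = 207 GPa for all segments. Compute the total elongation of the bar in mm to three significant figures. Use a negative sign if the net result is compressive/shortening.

0.477 mm

Internal axial forces (sectioning from the free end, tension +): N_CD = 37.1 kN, N_BC = 37.1 kN, N_AB = 49.6 kN.
A_AB = 1706 mm².
A_BC = 530.8 mm².
A_CD = 483.1 mm².
δ_AB = 49600·490/(1706·207000) = 0.06884 mm
δ_BC = 37100·586/(530.8·207000) = 0.1979 mm
δ_CD = 37100·566/(483.1·207000) = 0.21 mm
δ = Σδ_i = 0.4767 mm.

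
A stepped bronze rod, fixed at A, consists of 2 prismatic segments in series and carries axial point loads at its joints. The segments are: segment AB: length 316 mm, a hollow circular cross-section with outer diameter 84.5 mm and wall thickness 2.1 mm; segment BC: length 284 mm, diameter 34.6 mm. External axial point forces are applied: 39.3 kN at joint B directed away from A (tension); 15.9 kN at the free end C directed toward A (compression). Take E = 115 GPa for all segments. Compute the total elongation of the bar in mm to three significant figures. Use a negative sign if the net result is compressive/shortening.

Internal axial forces (sectioning from the free end, tension +): N_BC = -15.9 kN, N_AB = 23.4 kN.
A_AB = 543.6 mm².
A_BC = 940.2 mm².
δ_AB = 23400·316/(543.6·115000) = 0.1183 mm
δ_BC = -15900·284/(940.2·115000) = -0.04176 mm
δ = Σδ_i = 0.07652 mm.

0.0765 mm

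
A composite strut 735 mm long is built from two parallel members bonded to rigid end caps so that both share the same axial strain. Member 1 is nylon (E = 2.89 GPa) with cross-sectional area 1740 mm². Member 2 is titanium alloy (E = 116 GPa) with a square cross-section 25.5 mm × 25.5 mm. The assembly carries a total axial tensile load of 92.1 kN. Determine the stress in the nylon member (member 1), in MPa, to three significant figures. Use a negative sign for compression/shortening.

A_2 = 650.2 mm².
Equal strain + equilibrium ⇒ each member carries load in proportion to AE: A₁E₁ = 5029000 N, A₂E₂ = 75430000 N, ΣAE = 80460000 N.
σ₁ = P·E₁/ΣAE = 92100·2890/80460000 = 3.308 MPa.

3.31 MPa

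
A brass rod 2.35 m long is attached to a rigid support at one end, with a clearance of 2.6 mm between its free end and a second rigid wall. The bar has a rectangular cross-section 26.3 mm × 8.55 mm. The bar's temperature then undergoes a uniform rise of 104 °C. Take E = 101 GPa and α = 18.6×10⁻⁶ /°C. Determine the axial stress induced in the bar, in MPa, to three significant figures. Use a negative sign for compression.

Free thermal expansion αLΔT = 18.6e-6 · 2350 · 104 = 4.546 mm.
The walls engage after the gap closes; constrained expansion = 4.546 − 2.6 = 1.946 mm.
The walls impose strain ε = −(1.946)/2350 = -8.2802e-04; σ = Eε = 101000 · -8.2802e-04 = -83.63 MPa.

-83.6 MPa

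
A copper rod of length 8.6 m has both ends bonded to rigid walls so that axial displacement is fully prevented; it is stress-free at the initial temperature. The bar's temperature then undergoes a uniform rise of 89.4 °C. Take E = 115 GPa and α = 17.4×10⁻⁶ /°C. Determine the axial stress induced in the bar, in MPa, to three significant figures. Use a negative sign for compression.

Free thermal expansion αLΔT = 17.4e-6 · 8600 · 89.4 = 13.38 mm.
The walls impose strain ε = −(13.38)/8600 = -1.5556e-03; σ = Eε = 115000 · -1.5556e-03 = -178.9 MPa.

-179 MPa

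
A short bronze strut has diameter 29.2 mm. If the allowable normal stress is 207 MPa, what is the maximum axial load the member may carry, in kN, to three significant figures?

A = 669.7 mm².
P_max = σ_allow · A = 207 · 669.7 = 138600 N = 138.6 kN.

139 kN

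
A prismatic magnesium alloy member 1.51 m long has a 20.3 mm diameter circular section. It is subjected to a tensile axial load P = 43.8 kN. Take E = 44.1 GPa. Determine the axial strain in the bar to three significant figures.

0.00307

A = 323.7 mm².
σ = N/A = 135.3 MPa; ε = σ/E = 135.3/44100 = 3.069e-03.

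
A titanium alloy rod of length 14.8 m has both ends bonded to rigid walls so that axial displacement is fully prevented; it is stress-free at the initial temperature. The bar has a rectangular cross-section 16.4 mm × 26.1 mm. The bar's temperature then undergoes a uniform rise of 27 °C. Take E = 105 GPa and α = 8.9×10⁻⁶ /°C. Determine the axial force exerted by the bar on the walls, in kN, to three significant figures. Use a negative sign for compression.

Free thermal expansion αLΔT = 8.9e-6 · 14800 · 27 = 3.556 mm.
The walls impose strain ε = −(3.556)/14800 = -2.4030e-04; σ = Eε = 105000 · -2.4030e-04 = -25.23 MPa.
Wall reaction R = σ·A = -25.23·428 = -10800 N = -10.8 kN.

-10.8 kN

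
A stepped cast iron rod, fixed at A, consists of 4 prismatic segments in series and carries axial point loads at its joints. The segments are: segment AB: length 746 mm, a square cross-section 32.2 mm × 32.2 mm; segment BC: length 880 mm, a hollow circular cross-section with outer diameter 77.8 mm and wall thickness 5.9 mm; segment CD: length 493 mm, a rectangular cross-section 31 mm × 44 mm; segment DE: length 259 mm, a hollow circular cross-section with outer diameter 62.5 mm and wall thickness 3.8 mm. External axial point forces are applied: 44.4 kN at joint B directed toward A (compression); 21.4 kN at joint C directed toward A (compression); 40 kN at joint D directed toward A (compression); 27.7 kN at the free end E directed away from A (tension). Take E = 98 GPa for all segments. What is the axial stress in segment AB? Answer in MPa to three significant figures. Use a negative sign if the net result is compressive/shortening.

-75.3 MPa

Internal axial forces (sectioning from the free end, tension +): N_DE = 27.7 kN, N_CD = -12.3 kN, N_BC = -33.7 kN, N_AB = -78.1 kN.
A_AB = 1037 mm².
σ_AB = N_AB/A_AB = -78100/1037 = -75.33 MPa.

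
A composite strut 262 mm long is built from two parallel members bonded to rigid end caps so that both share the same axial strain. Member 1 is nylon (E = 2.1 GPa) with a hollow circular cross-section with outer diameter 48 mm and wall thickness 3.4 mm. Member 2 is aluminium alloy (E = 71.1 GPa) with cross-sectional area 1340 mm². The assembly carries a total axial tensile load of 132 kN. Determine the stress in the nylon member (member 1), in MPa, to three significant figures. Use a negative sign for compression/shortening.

A_1 = 476.4 mm².
Equal strain + equilibrium ⇒ each member carries load in proportion to AE: A₁E₁ = 1000000 N, A₂E₂ = 95270000 N, ΣAE = 96270000 N.
σ₁ = P·E₁/ΣAE = 132000·2100/96270000 = 2.879 MPa.

2.88 MPa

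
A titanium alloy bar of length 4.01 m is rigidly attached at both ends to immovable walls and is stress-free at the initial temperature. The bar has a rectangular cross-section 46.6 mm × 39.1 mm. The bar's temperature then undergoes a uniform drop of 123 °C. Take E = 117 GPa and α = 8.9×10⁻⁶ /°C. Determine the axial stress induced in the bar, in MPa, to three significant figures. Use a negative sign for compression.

Free thermal expansion αLΔT = 8.9e-6 · 4010 · -123 = -4.39 mm.
The walls impose strain ε = −(-4.39)/4010 = 1.0947e-03; σ = Eε = 117000 · 1.0947e-03 = 128.1 MPa.

128 MPa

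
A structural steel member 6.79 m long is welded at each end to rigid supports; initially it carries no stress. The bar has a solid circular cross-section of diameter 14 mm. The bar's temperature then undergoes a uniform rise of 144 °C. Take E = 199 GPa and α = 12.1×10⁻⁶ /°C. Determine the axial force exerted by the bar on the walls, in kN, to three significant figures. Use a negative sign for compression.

-53.4 kN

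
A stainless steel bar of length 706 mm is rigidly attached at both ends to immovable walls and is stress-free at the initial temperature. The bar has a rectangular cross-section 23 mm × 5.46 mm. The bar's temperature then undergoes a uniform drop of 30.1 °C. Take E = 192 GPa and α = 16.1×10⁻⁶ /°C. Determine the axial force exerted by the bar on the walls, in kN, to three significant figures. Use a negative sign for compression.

Free thermal expansion αLΔT = 16.1e-6 · 706 · -30.1 = -0.3421 mm.
The walls impose strain ε = −(-0.3421)/706 = 4.8461e-04; σ = Eε = 192000 · 4.8461e-04 = 93.05 MPa.
Wall reaction R = σ·A = 93.05·125.6 = 11680 N = 11.68 kN.

11.7 kN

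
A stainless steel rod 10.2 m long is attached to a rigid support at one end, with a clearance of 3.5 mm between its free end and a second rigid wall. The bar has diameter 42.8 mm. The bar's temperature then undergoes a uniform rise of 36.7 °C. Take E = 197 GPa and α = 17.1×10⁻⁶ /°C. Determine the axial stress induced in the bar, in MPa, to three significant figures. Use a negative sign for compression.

Free thermal expansion αLΔT = 17.1e-6 · 10200 · 36.7 = 6.401 mm.
The walls engage after the gap closes; constrained expansion = 6.401 − 3.5 = 2.901 mm.
The walls impose strain ε = −(2.901)/10200 = -2.8443e-04; σ = Eε = 197000 · -2.8443e-04 = -56.03 MPa.

-56.0 MPa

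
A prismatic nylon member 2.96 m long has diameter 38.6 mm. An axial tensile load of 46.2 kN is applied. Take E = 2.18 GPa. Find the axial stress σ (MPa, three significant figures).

39.5 MPa

A = 1170 mm².
σ = N/A = 46200/1170 = 39.48 MPa.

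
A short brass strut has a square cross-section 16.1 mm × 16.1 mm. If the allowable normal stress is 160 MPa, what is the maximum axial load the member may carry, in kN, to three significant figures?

41.5 kN

A = 259.2 mm².
P_max = σ_allow · A = 160 · 259.2 = 41470 N = 41.47 kN.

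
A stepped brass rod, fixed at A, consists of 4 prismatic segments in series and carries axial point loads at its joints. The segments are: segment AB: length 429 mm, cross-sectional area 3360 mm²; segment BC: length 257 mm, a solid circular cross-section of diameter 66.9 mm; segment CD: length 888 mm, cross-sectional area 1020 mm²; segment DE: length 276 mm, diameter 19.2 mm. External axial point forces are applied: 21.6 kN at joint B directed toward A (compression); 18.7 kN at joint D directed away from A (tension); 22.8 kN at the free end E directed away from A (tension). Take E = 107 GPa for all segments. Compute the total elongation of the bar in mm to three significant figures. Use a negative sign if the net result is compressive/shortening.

0.593 mm

Internal axial forces (sectioning from the free end, tension +): N_DE = 22.8 kN, N_CD = 41.5 kN, N_BC = 41.5 kN, N_AB = 19.9 kN.
A_BC = 3515 mm².
A_DE = 289.5 mm².
δ_AB = 19900·429/(3360·107000) = 0.02375 mm
δ_BC = 41500·257/(3515·107000) = 0.02836 mm
δ_CD = 41500·888/(1020·107000) = 0.3377 mm
δ_DE = 22800·276/(289.5·107000) = 0.2031 mm
δ = Σδ_i = 0.5929 mm.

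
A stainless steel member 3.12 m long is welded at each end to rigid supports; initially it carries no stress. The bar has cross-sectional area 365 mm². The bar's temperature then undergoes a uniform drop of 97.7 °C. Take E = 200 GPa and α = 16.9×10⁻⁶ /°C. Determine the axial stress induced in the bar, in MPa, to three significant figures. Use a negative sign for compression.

Free thermal expansion αLΔT = 16.9e-6 · 3120 · -97.7 = -5.152 mm.
The walls impose strain ε = −(-5.152)/3120 = 1.6511e-03; σ = Eε = 200000 · 1.6511e-03 = 330.2 MPa.

330 MPa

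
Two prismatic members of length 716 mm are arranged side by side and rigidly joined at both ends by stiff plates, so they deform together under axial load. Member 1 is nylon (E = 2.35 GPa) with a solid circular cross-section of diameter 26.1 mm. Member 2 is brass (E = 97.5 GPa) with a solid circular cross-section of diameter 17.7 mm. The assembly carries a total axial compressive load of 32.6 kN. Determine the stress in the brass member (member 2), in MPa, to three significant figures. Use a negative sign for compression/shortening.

A_1 = 535 mm².
A_2 = 246.1 mm².
Equal strain + equilibrium ⇒ each member carries load in proportion to AE: A₁E₁ = 1257000 N, A₂E₂ = 23990000 N, ΣAE = 25250000 N.
σ₂ = P·E₂/ΣAE = -32600·97500/25250000 = -125.9 MPa.

-126 MPa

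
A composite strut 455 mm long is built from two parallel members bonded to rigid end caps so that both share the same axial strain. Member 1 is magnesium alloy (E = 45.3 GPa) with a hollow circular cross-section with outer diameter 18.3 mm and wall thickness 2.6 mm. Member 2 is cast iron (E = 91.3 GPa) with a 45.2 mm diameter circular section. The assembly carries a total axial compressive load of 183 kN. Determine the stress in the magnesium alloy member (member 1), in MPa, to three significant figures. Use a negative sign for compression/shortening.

A_1 = 128.2 mm².
A_2 = 1605 mm².
Equal strain + equilibrium ⇒ each member carries load in proportion to AE: A₁E₁ = 5809000 N, A₂E₂ = 146500000 N, ΣAE = 152300000 N.
σ₁ = P·E₁/ΣAE = -183000·45300/152300000 = -54.43 MPa.

-54.4 MPa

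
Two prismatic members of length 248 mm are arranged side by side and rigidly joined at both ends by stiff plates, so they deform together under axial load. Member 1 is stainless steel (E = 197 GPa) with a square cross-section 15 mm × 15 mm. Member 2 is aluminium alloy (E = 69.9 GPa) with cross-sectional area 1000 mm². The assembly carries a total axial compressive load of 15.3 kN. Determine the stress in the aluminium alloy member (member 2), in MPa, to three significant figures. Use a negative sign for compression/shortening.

A_1 = 225 mm².
Equal strain + equilibrium ⇒ each member carries load in proportion to AE: A₁E₁ = 44320000 N, A₂E₂ = 69900000 N, ΣAE = 114200000 N.
σ₂ = P·E₂/ΣAE = -15300·69900/114200000 = -9.363 MPa.

-9.36 MPa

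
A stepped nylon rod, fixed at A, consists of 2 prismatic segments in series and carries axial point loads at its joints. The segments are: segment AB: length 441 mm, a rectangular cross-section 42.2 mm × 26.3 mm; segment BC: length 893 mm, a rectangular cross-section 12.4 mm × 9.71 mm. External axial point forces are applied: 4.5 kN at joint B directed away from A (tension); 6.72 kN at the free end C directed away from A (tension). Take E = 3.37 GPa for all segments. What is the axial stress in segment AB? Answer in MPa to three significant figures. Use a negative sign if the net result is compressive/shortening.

10.1 MPa

Internal axial forces (sectioning from the free end, tension +): N_BC = 6.72 kN, N_AB = 11.22 kN.
A_AB = 1110 mm².
σ_AB = N_AB/A_AB = 11220/1110 = 10.11 MPa.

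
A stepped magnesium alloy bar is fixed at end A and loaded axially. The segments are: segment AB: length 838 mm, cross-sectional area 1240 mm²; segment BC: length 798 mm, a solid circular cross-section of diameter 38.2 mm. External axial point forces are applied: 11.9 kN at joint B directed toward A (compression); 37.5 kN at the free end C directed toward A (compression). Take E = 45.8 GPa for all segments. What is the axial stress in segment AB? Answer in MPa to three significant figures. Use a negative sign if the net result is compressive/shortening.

Internal axial forces (sectioning from the free end, tension +): N_BC = -37.5 kN, N_AB = -49.4 kN.
σ_AB = N_AB/A_AB = -49400/1240 = -39.84 MPa.

-39.8 MPa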